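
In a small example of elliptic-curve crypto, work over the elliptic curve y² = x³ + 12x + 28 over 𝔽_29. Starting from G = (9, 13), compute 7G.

(7, 22)

Double-and-add on 7 = (111)₂. Start with G = (9, 13) for the leading 1-bit.
double: tangent at (9, 13): λ = (3·9² + 12)/(2·13) ≡ 23/26. 26⁻¹ ≡ 19 (mod 29), so λ ≡ 23·19 ≡ 2.
  x = λ² - 9 - 9 = 4 - 18 ≡ 15; y = λ·(9 - 15) - 13 ≡ 4. → (15, 4)
add G: (15, 4) + (9, 13). λ = (13 - 4)/(9 - 15) ≡ 9/23 mod 29. 23⁻¹ ≡ 24 (mod 29), so λ ≡ 13.
  x = λ² - 15 - 9 = 169 - 24 ≡ 0; y = λ·(15 - 0) - 4 ≡ 17. → (0, 17)
double: tangent at (0, 17): λ = (3·0² + 12)/(2·17) ≡ 12/5. 5⁻¹ ≡ 6 (mod 29) since 5·6 = 30 ≡ 1, so λ ≡ 12·6 ≡ 14.
  x = λ² - 0 - 0 = 196 - 0 ≡ 22; y = λ·(0 - 22) - 17 ≡ 23. → (22, 23)
add G: (22, 23) + (9, 13). λ = (13 - 23)/(9 - 22) ≡ 19/16 mod 29. 16⁻¹ ≡ 20 (mod 29), so λ ≡ 3.
  x = λ² - 22 - 9 = 9 - 31 ≡ 7; y = λ·(22 - 7) - 23 ≡ 22. → (7, 22)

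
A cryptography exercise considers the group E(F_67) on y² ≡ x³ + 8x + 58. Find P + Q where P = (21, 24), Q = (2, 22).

(21, 24) + (2, 22). λ = (22 - 24)/(2 - 21) ≡ 65/48 mod 67. 48⁻¹ ≡ 7 (mod 67) since 48·7 = 336 ≡ 1, so λ ≡ 53.
  x = λ² - 21 - 2 = 2809 - 23 ≡ 39; y = λ·(21 - 39) - 24 ≡ 27. → (39, 27)

(39, 27)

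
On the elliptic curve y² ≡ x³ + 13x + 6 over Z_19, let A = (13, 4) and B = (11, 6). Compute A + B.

(13, 4) + (11, 6). λ = (6 - 4)/(11 - 13) ≡ 2/17 mod 19. 17⁻¹ ≡ 9 (mod 19), so λ ≡ 18.
  x = λ² - 13 - 11 = 324 - 24 ≡ 15; y = λ·(13 - 15) - 4 ≡ 17. → (15, 17)

(15, 17)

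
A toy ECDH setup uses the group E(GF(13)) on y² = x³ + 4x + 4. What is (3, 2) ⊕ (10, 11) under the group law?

(3, 2) + (10, 11). λ = (11 - 2)/(10 - 3) ≡ 9/7 mod 13. 7⁻¹ ≡ 2 (mod 13), so λ ≡ 5.
  x = λ² - 3 - 10 = 25 - 13 ≡ 12; y = λ·(3 - 12) - 2 ≡ 5. → (12, 5)

(12, 5)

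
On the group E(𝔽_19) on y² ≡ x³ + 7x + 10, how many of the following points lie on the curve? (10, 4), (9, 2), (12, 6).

(10, 4): 4² ≡ 16, rhs ≡ 16 → on.
(9, 2): 2² ≡ 4, rhs ≡ 4 → on.
(12, 6): 6² ≡ 17, rhs ≡ 17 → on.

3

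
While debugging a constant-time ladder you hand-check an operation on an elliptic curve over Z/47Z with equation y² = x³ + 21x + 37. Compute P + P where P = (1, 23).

tangent at (1, 23): λ = (3·1² + 21)/(2·23) ≡ 24/46. 46⁻¹ ≡ 46 (mod 47), so λ ≡ 24·46 ≡ 23.
  x = λ² - 1 - 1 = 529 - 2 ≡ 10; y = λ·(1 - 10) - 23 ≡ 5. → (10, 5)

(10, 5)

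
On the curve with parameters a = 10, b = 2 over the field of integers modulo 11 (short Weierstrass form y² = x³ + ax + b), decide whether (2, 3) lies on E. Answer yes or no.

no

y² = 3² ≡ 9; x³ + 10x + 2 = 30 ≡ 8 (mod 11). 9 ≠ 8.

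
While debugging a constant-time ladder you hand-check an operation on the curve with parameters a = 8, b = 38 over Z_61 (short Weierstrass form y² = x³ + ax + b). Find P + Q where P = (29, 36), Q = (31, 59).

(57, 8)

(29, 36) + (31, 59). λ = (59 - 36)/(31 - 29) ≡ 23/2 mod 61. 2⁻¹ ≡ 31 (mod 61), so λ ≡ 42.
  x = λ² - 29 - 31 = 1764 - 60 ≡ 57; y = λ·(29 - 57) - 36 ≡ 8. → (57, 8)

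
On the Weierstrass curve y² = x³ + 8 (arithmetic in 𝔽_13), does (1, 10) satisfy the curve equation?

yes

y² = 10² ≡ 9; x³ + 0x + 8 = 9 ≡ 9 (mod 13). 9 = 9.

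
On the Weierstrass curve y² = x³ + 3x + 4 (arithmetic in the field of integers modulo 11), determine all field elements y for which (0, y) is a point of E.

2, 9

x³ + 3x + 4 = 4 ≡ 4 (mod 11).
Square roots of 4 mod 11: 2 and 9 (since 2² = 4 ≡ 4).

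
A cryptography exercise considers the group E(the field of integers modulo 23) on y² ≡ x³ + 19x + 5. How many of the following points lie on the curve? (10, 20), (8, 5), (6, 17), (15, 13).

3

(10, 20): 20² ≡ 9, rhs ≡ 22 → off.
(8, 5): 5² ≡ 2, rhs ≡ 2 → on.
(6, 17): 17² ≡ 13, rhs ≡ 13 → on.
(15, 13): 13² ≡ 8, rhs ≡ 8 → on.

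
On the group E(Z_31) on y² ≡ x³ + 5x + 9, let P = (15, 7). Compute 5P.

(19, 22)

Double-and-add on 5 = (101)₂. Start with P = (15, 7) for the leading 1-bit.
double: tangent at (15, 7): λ = (3·15² + 5)/(2·7) ≡ 29/14. 14⁻¹ ≡ 20 (mod 31) since 14·20 = 280 ≡ 1, so λ ≡ 29·20 ≡ 22.
  x = λ² - 15 - 15 = 484 - 30 ≡ 20; y = λ·(15 - 20) - 7 ≡ 7. → (20, 7)
double: tangent at (20, 7): λ = (3·20² + 5)/(2·7) ≡ 27/14. 14⁻¹ ≡ 20 (mod 31), so λ ≡ 27·20 ≡ 13.
  x = λ² - 20 - 20 = 169 - 40 ≡ 5; y = λ·(20 - 5) - 7 ≡ 2. → (5, 2)
add P: (5, 2) + (15, 7). λ = (7 - 2)/(15 - 5) ≡ 5/10 mod 31. 10⁻¹ ≡ 28 (mod 31), so λ ≡ 16.
  x = λ² - 5 - 15 = 256 - 20 ≡ 19; y = λ·(5 - 19) - 2 ≡ 22. → (19, 22)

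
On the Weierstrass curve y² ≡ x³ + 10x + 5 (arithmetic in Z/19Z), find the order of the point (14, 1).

8

2P: tangent at (14, 1): λ = (3·14² + 10)/(2·1) ≡ 9/2. 2⁻¹ ≡ 10 (mod 19), so λ ≡ 9·10 ≡ 14.
  x = λ² - 14 - 14 = 196 - 28 ≡ 16; y = λ·(14 - 16) - 1 ≡ 9. → (16, 9)
3P: (16, 9) + (14, 1). λ = (1 - 9)/(14 - 16) ≡ 11/17 mod 19. 17⁻¹ ≡ 9 (mod 19), so λ ≡ 4.
  x = λ² - 16 - 14 = 16 - 30 ≡ 5; y = λ·(16 - 5) - 9 ≡ 16. → (5, 16)
4P: (5, 16) + (14, 1). λ = (1 - 16)/(14 - 5) ≡ 4/9 mod 19. 9⁻¹ ≡ 17 (mod 19) since 9·17 = 153 ≡ 1, so λ ≡ 11.
  x = λ² - 5 - 14 = 121 - 19 ≡ 7; y = λ·(5 - 7) - 16 ≡ 0. → (7, 0)
5P: (7, 0) + (14, 1). λ = (1 - 0)/(14 - 7) ≡ 1/7 mod 19. 7⁻¹ ≡ 11 (mod 19), so λ ≡ 11.
  x = λ² - 7 - 14 = 121 - 21 ≡ 5; y = λ·(7 - 5) - 0 ≡ 3. → (5, 3)
6P: (5, 3) + (14, 1). λ = (1 - 3)/(14 - 5) ≡ 17/9 mod 19. 9⁻¹ ≡ 17 (mod 19), so λ ≡ 4.
  x = λ² - 5 - 14 = 16 - 19 ≡ 16; y = λ·(5 - 16) - 3 ≡ 10. → (16, 10)
7P: (16, 10) + (14, 1). λ = (1 - 10)/(14 - 16) ≡ 10/17 mod 19. 17⁻¹ ≡ 9 (mod 19) since 17·9 = 153 ≡ 1, so λ ≡ 14.
  x = λ² - 16 - 14 = 196 - 30 ≡ 14; y = λ·(16 - 14) - 10 ≡ 18. → (14, 18)
8P: (14, 18) + (14, 1): same x and y₁ ≡ -y₂, so the sum is the point at infinity.
8P = the point at infinity, so the order is 8.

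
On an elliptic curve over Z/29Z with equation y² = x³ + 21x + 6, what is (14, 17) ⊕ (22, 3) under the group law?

(16, 1)

(14, 17) + (22, 3). λ = (3 - 17)/(22 - 14) ≡ 15/8 mod 29. 8⁻¹ ≡ 11 (mod 29) since 8·11 = 88 ≡ 1, so λ ≡ 20.
  x = λ² - 14 - 22 = 400 - 36 ≡ 16; y = λ·(14 - 16) - 17 ≡ 1. → (16, 1)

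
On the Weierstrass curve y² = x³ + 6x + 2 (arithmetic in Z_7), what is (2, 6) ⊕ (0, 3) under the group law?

(2, 1)

(2, 6) + (0, 3). λ = (3 - 6)/(0 - 2) ≡ 4/5 mod 7. 5⁻¹ ≡ 3 (mod 7), so λ ≡ 5.
  x = λ² - 2 - 0 = 25 - 2 ≡ 2; y = λ·(2 - 2) - 6 ≡ 1. → (2, 1)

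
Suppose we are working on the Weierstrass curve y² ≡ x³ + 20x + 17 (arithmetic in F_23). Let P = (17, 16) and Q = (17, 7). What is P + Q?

The two points share x = 17 and their y-coordinates satisfy 16 + 7 ≡ 0 (mod 23), so they are inverses. Their sum is O.

O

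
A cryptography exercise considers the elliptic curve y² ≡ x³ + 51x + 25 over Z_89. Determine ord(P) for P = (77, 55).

2P: tangent at (77, 55): λ = (3·77² + 51)/(2·55) ≡ 38/21. 21⁻¹ ≡ 17 (mod 89), so λ ≡ 38·17 ≡ 23.
  x = λ² - 77 - 77 = 529 - 154 ≡ 19; y = λ·(77 - 19) - 55 ≡ 33. → (19, 33)
3P: (19, 33) + (77, 55). λ = (55 - 33)/(77 - 19) ≡ 22/58 mod 89. 58⁻¹ ≡ 66 (mod 89) since 58·66 = 3828 ≡ 1, so λ ≡ 28.
  x = λ² - 19 - 77 = 784 - 96 ≡ 65; y = λ·(19 - 65) - 33 ≡ 14. → (65, 14)
4P: (65, 14) + (77, 55). λ = (55 - 14)/(77 - 65) ≡ 41/12 mod 89. 12⁻¹ ≡ 52 (mod 89), so λ ≡ 85.
  x = λ² - 65 - 77 = 7225 - 142 ≡ 52; y = λ·(65 - 52) - 14 ≡ 23. → (52, 23)
5P: (52, 23) + (77, 55). λ = (55 - 23)/(77 - 52) ≡ 32/25 mod 89. 25⁻¹ ≡ 57 (mod 89) since 25·57 = 1425 ≡ 1, so λ ≡ 44.
  x = λ² - 52 - 77 = 1936 - 129 ≡ 27; y = λ·(52 - 27) - 23 ≡ 9. → (27, 9)
6P: (27, 9) + (77, 55). λ = (55 - 9)/(77 - 27) ≡ 46/50 mod 89. 50⁻¹ ≡ 73 (mod 89), so λ ≡ 65.
  x = λ² - 27 - 77 = 4225 - 104 ≡ 27; y = λ·(27 - 27) - 9 ≡ 80. → (27, 80)
7P: (27, 80) + (77, 55). λ = (55 - 80)/(77 - 27) ≡ 64/50 mod 89. 50⁻¹ ≡ 73 (mod 89), so λ ≡ 44.
  x = λ² - 27 - 77 = 1936 - 104 ≡ 52; y = λ·(27 - 52) - 80 ≡ 66. → (52, 66)
8P: (52, 66) + (77, 55). λ = (55 - 66)/(77 - 52) ≡ 78/25 mod 89. 25⁻¹ ≡ 57 (mod 89), so λ ≡ 85.
  x = λ² - 52 - 77 = 7225 - 129 ≡ 65; y = λ·(52 - 65) - 66 ≡ 75. → (65, 75)
9P: (65, 75) + (77, 55). λ = (55 - 75)/(77 - 65) ≡ 69/12 mod 89. 12⁻¹ ≡ 52 (mod 89) since 12·52 = 624 ≡ 1, so λ ≡ 28.
  x = λ² - 65 - 77 = 784 - 142 ≡ 19; y = λ·(65 - 19) - 75 ≡ 56. → (19, 56)
10P: (19, 56) + (77, 55). λ = (55 - 56)/(77 - 19) ≡ 88/58 mod 89. 58⁻¹ ≡ 66 (mod 89) since 58·66 = 3828 ≡ 1, so λ ≡ 23.
  x = λ² - 19 - 77 = 529 - 96 ≡ 77; y = λ·(19 - 77) - 56 ≡ 34. → (77, 34)
11P: (77, 34) + (77, 55): same x and y₁ ≡ -y₂, so the sum is ∞.
11P = ∞, so the order is 11.

11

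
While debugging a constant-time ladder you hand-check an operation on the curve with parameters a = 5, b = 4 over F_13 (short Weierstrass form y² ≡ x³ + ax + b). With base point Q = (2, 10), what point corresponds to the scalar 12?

Repeated addition: build up to 12Q.
2Q: tangent at (2, 10): λ = (3·2² + 5)/(2·10) ≡ 4/7. 7⁻¹ ≡ 2 (mod 13) since 7·2 = 14 ≡ 1, so λ ≡ 4·2 ≡ 8.
  x = λ² - 2 - 2 = 64 - 4 ≡ 8; y = λ·(2 - 8) - 10 ≡ 7. → (8, 7)
3Q: (8, 7) + (2, 10). λ = (10 - 7)/(2 - 8) ≡ 3/7 mod 13. 7⁻¹ ≡ 2 (mod 13), so λ ≡ 6.
  x = λ² - 8 - 2 = 36 - 10 ≡ 0; y = λ·(8 - 0) - 7 ≡ 2. → (0, 2)
4Q: (0, 2) + (2, 10). λ = (10 - 2)/(2 - 0) ≡ 8/2 mod 13. 2⁻¹ ≡ 7 (mod 13), so λ ≡ 4.
  x = λ² - 0 - 2 = 16 - 2 ≡ 1; y = λ·(0 - 1) - 2 ≡ 7. → (1, 7)
5Q: (1, 7) + (2, 10). λ = (10 - 7)/(2 - 1) ≡ 3/1 mod 13. 1⁻¹ ≡ 1 (mod 13), so λ ≡ 3.
  x = λ² - 1 - 2 = 9 - 3 ≡ 6; y = λ·(1 - 6) - 7 ≡ 4. → (6, 4)
6Q: (6, 4) + (2, 10). λ = (10 - 4)/(2 - 6) ≡ 6/9 mod 13. 9⁻¹ ≡ 3 (mod 13) since 9·3 = 27 ≡ 1, so λ ≡ 5.
  x = λ² - 6 - 2 = 25 - 8 ≡ 4; y = λ·(6 - 4) - 4 ≡ 6. → (4, 6)
7Q: (4, 6) + (2, 10). λ = (10 - 6)/(2 - 4) ≡ 4/11 mod 13. 11⁻¹ ≡ 6 (mod 13), so λ ≡ 11.
  x = λ² - 4 - 2 = 121 - 6 ≡ 11; y = λ·(4 - 11) - 6 ≡ 8. → (11, 8)
8Q: (11, 8) + (2, 10). λ = (10 - 8)/(2 - 11) ≡ 2/4 mod 13. 4⁻¹ ≡ 10 (mod 13), so λ ≡ 7.
  x = λ² - 11 - 2 = 49 - 13 ≡ 10; y = λ·(11 - 10) - 8 ≡ 12. → (10, 12)
9Q: (10, 12) + (2, 10). λ = (10 - 12)/(2 - 10) ≡ 11/5 mod 13. 5⁻¹ ≡ 8 (mod 13) since 5·8 = 40 ≡ 1, so λ ≡ 10.
  x = λ² - 10 - 2 = 100 - 12 ≡ 10; y = λ·(10 - 10) - 12 ≡ 1. → (10, 1)
10Q: (10, 1) + (2, 10). λ = (10 - 1)/(2 - 10) ≡ 9/5 mod 13. 5⁻¹ ≡ 8 (mod 13), so λ ≡ 7.
  x = λ² - 10 - 2 = 49 - 12 ≡ 11; y = λ·(10 - 11) - 1 ≡ 5. → (11, 5)
11Q: (11, 5) + (2, 10). λ = (10 - 5)/(2 - 11) ≡ 5/4 mod 13. 4⁻¹ ≡ 10 (mod 13) since 4·10 = 40 ≡ 1, so λ ≡ 11.
  x = λ² - 11 - 2 = 121 - 13 ≡ 4; y = λ·(11 - 4) - 5 ≡ 7. → (4, 7)
12Q: (4, 7) + (2, 10). λ = (10 - 7)/(2 - 4) ≡ 3/11 mod 13. 11⁻¹ ≡ 6 (mod 13), so λ ≡ 5.
  x = λ² - 4 - 2 = 25 - 6 ≡ 6; y = λ·(4 - 6) - 7 ≡ 9. → (6, 9)

(6, 9)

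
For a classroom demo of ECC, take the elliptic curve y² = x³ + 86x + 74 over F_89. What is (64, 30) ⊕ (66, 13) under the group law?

(64, 30) + (66, 13). λ = (13 - 30)/(66 - 64) ≡ 72/2 mod 89. 2⁻¹ ≡ 45 (mod 89), so λ ≡ 36.
  x = λ² - 64 - 66 = 1296 - 130 ≡ 9; y = λ·(64 - 9) - 30 ≡ 81. → (9, 81)

(9, 81)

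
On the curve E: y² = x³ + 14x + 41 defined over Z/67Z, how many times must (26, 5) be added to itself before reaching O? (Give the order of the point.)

9

2P: tangent at (26, 5): λ = (3·26² + 14)/(2·5) ≡ 32/10. 10⁻¹ ≡ 47 (mod 67), so λ ≡ 32·47 ≡ 30.
  x = λ² - 26 - 26 = 900 - 52 ≡ 44; y = λ·(26 - 44) - 5 ≡ 58. → (44, 58)
3P: (44, 58) + (26, 5). λ = (5 - 58)/(26 - 44) ≡ 14/49 mod 67. 49⁻¹ ≡ 26 (mod 67), so λ ≡ 29.
  x = λ² - 44 - 26 = 841 - 70 ≡ 34; y = λ·(44 - 34) - 58 ≡ 31. → (34, 31)
4P: (34, 31) + (26, 5). λ = (5 - 31)/(26 - 34) ≡ 41/59 mod 67. 59⁻¹ ≡ 25 (mod 67) since 59·25 = 1475 ≡ 1, so λ ≡ 20.
  x = λ² - 34 - 26 = 400 - 60 ≡ 5; y = λ·(34 - 5) - 31 ≡ 13. → (5, 13)
5P: (5, 13) + (26, 5). λ = (5 - 13)/(26 - 5) ≡ 59/21 mod 67. 21⁻¹ ≡ 16 (mod 67), so λ ≡ 6.
  x = λ² - 5 - 26 = 36 - 31 ≡ 5; y = λ·(5 - 5) - 13 ≡ 54. → (5, 54)
6P: (5, 54) + (26, 5). λ = (5 - 54)/(26 - 5) ≡ 18/21 mod 67. 21⁻¹ ≡ 16 (mod 67), so λ ≡ 20.
  x = λ² - 5 - 26 = 400 - 31 ≡ 34; y = λ·(5 - 34) - 54 ≡ 36. → (34, 36)
7P: (34, 36) + (26, 5). λ = (5 - 36)/(26 - 34) ≡ 36/59 mod 67. 59⁻¹ ≡ 25 (mod 67), so λ ≡ 29.
  x = λ² - 34 - 26 = 841 - 60 ≡ 44; y = λ·(34 - 44) - 36 ≡ 9. → (44, 9)
8P: (44, 9) + (26, 5). λ = (5 - 9)/(26 - 44) ≡ 63/49 mod 67. 49⁻¹ ≡ 26 (mod 67) since 49·26 = 1274 ≡ 1, so λ ≡ 30.
  x = λ² - 44 - 26 = 900 - 70 ≡ 26; y = λ·(44 - 26) - 9 ≡ 62. → (26, 62)
9P: (26, 62) + (26, 5): same x and y₁ ≡ -y₂, so the sum is O.
9P = O, so the order is 9.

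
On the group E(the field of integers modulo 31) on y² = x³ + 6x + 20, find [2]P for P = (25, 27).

(0, 12)

tangent at (25, 27): λ = (3·25² + 6)/(2·27) ≡ 21/23. 23⁻¹ ≡ 27 (mod 31) since 23·27 = 621 ≡ 1, so λ ≡ 21·27 ≡ 9.
  x = λ² - 25 - 25 = 81 - 50 ≡ 0; y = λ·(25 - 0) - 27 ≡ 12. → (0, 12)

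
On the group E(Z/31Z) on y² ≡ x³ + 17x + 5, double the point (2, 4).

(29, 26)

tangent at (2, 4): λ = (3·2² + 17)/(2·4) ≡ 29/8. 8⁻¹ ≡ 4 (mod 31), so λ ≡ 29·4 ≡ 23.
  x = λ² - 2 - 2 = 529 - 4 ≡ 29; y = λ·(2 - 29) - 4 ≡ 26. → (29, 26)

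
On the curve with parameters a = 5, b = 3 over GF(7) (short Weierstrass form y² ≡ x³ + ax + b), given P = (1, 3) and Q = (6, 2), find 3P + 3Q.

(2, 0)

First 3P:
Repeated addition: build up to 3P.
2P: tangent at (1, 3): λ = (3·1² + 5)/(2·3) ≡ 1/6. 6⁻¹ ≡ 6 (mod 7) since 6·6 = 36 ≡ 1, so λ ≡ 1·6 ≡ 6.
  x = λ² - 1 - 1 = 36 - 2 ≡ 6; y = λ·(1 - 6) - 3 ≡ 2. → (6, 2)
3P: (6, 2) + (1, 3). λ = (3 - 2)/(1 - 6) ≡ 1/2 mod 7. 2⁻¹ ≡ 4 (mod 7), so λ ≡ 4.
  x = λ² - 6 - 1 = 16 - 7 ≡ 2; y = λ·(6 - 2) - 2 ≡ 0. → (2, 0)
3P = (2, 0).
Next 3Q:
Repeated addition: build up to 3Q.
2Q: tangent at (6, 2): λ = (3·6² + 5)/(2·2) ≡ 1/4. 4⁻¹ ≡ 2 (mod 7), so λ ≡ 1·2 ≡ 2.
  x = λ² - 6 - 6 = 4 - 12 ≡ 6; y = λ·(6 - 6) - 2 ≡ 5. → (6, 5)
3Q: (6, 5) + (6, 2): same x and y₁ ≡ -y₂, so the sum is O.
3Q = O.
Finally 3P + 3Q:
(2, 0) + O = (2, 0) (identity).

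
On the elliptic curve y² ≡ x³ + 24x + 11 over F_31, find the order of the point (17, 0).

2

2P: (17, 0) + (17, 0): same x and y₁ ≡ -y₂, so the sum is ∞.
2P = ∞, so the order is 2.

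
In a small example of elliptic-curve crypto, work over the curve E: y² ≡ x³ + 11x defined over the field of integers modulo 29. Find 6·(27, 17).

(13, 7)

Write Q = (27, 17).
Repeated addition: build up to 6Q.
2Q: tangent at (27, 17): λ = (3·27² + 11)/(2·17) ≡ 23/5. 5⁻¹ ≡ 6 (mod 29), so λ ≡ 23·6 ≡ 22.
  x = λ² - 27 - 27 = 484 - 54 ≡ 24; y = λ·(27 - 24) - 17 ≡ 20. → (24, 20)
3Q: (24, 20) + (27, 17). λ = (17 - 20)/(27 - 24) ≡ 26/3 mod 29. 3⁻¹ ≡ 10 (mod 29), so λ ≡ 28.
  x = λ² - 24 - 27 = 784 - 51 ≡ 8; y = λ·(24 - 8) - 20 ≡ 22. → (8, 22)
4Q: (8, 22) + (27, 17). λ = (17 - 22)/(27 - 8) ≡ 24/19 mod 29. 19⁻¹ ≡ 26 (mod 29) since 19·26 = 494 ≡ 1, so λ ≡ 15.
  x = λ² - 8 - 27 = 225 - 35 ≡ 16; y = λ·(8 - 16) - 22 ≡ 3. → (16, 3)
5Q: (16, 3) + (27, 17). λ = (17 - 3)/(27 - 16) ≡ 14/11 mod 29. 11⁻¹ ≡ 8 (mod 29), so λ ≡ 25.
  x = λ² - 16 - 27 = 625 - 43 ≡ 2; y = λ·(16 - 2) - 3 ≡ 28. → (2, 28)
6Q: (2, 28) + (27, 17). λ = (17 - 28)/(27 - 2) ≡ 18/25 mod 29. 25⁻¹ ≡ 7 (mod 29) since 25·7 = 175 ≡ 1, so λ ≡ 10.
  x = λ² - 2 - 27 = 100 - 29 ≡ 13; y = λ·(2 - 13) - 28 ≡ 7. → (13, 7)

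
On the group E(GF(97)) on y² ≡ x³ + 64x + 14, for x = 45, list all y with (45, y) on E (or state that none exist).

none

x³ + 64x + 14 = 94019 ≡ 26 (mod 97).
26 is a non-residue mod 97; no y exists.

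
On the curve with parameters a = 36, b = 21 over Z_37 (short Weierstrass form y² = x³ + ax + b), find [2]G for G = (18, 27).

(0, 13)

tangent at (18, 27): λ = (3·18² + 36)/(2·27) ≡ 9/17. 17⁻¹ ≡ 24 (mod 37) since 17·24 = 408 ≡ 1, so λ ≡ 9·24 ≡ 31.
  x = λ² - 18 - 18 = 961 - 36 ≡ 0; y = λ·(18 - 0) - 27 ≡ 13. → (0, 13)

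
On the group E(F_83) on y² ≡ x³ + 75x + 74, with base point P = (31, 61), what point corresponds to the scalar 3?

(62, 32)

Repeated addition: build up to 3P.
2P: tangent at (31, 61): λ = (3·31² + 75)/(2·61) ≡ 53/39. 39⁻¹ ≡ 66 (mod 83), so λ ≡ 53·66 ≡ 12.
  x = λ² - 31 - 31 = 144 - 62 ≡ 82; y = λ·(31 - 82) - 61 ≡ 74. → (82, 74)
3P: (82, 74) + (31, 61). λ = (61 - 74)/(31 - 82) ≡ 70/32 mod 83. 32⁻¹ ≡ 13 (mod 83), so λ ≡ 80.
  x = λ² - 82 - 31 = 6400 - 113 ≡ 62; y = λ·(82 - 62) - 74 ≡ 32. → (62, 32)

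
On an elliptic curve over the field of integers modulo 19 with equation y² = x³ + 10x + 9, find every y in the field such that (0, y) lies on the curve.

x³ + 10x + 9 = 9 ≡ 9 (mod 19).
Square roots of 9 mod 19: 3 and 16 (since 3² = 9 ≡ 9).

3, 16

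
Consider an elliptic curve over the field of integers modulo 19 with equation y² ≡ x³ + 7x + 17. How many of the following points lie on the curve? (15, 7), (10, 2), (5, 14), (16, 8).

(15, 7): 7² ≡ 11, rhs ≡ 1 → off.
(10, 2): 2² ≡ 4, rhs ≡ 4 → on.
(5, 14): 14² ≡ 6, rhs ≡ 6 → on.
(16, 8): 8² ≡ 7, rhs ≡ 7 → on.

3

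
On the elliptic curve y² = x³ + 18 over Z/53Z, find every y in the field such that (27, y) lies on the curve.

12, 41

x³ + 0x + 18 = 19701 ≡ 38 (mod 53).
Square roots of 38 mod 53: 12 and 41 (since 12² = 144 ≡ 38).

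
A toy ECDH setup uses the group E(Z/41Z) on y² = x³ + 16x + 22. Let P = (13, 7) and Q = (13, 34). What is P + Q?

The two points share x = 13 and their y-coordinates satisfy 7 + 34 ≡ 0 (mod 41), so they are inverses. Their sum is the point at infinity.

O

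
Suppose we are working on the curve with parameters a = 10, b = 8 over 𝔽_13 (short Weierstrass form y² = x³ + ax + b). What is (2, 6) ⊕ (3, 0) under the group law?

(5, 12)

(2, 6) + (3, 0). λ = (0 - 6)/(3 - 2) ≡ 7/1 mod 13. 1⁻¹ ≡ 1 (mod 13), so λ ≡ 7.
  x = λ² - 2 - 3 = 49 - 5 ≡ 5; y = λ·(2 - 5) - 6 ≡ 12. → (5, 12)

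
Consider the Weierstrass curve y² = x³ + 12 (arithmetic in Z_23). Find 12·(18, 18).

Write P = (18, 18).
Double-and-add on 12 = (1100)₂. Start with P = (18, 18) for the leading 1-bit.
double: tangent at (18, 18): λ = (3·18² + 0)/(2·18) ≡ 6/13. 13⁻¹ ≡ 16 (mod 23) since 13·16 = 208 ≡ 1, so λ ≡ 6·16 ≡ 4.
  x = λ² - 18 - 18 = 16 - 36 ≡ 3; y = λ·(18 - 3) - 18 ≡ 19. → (3, 19)
add P: (3, 19) + (18, 18). λ = (18 - 19)/(18 - 3) ≡ 22/15 mod 23. 15⁻¹ ≡ 20 (mod 23), so λ ≡ 3.
  x = λ² - 3 - 18 = 9 - 21 ≡ 11; y = λ·(3 - 11) - 19 ≡ 3. → (11, 3)
double: tangent at (11, 3): λ = (3·11² + 0)/(2·3) ≡ 18/6. 6⁻¹ ≡ 4 (mod 23) since 6·4 = 24 ≡ 1, so λ ≡ 18·4 ≡ 3.
  x = λ² - 11 - 11 = 9 - 22 ≡ 10; y = λ·(11 - 10) - 3 ≡ 0. → (10, 0)
double: (10, 0) + (10, 0): same x and y₁ ≡ -y₂, so the sum is the point at infinity.

O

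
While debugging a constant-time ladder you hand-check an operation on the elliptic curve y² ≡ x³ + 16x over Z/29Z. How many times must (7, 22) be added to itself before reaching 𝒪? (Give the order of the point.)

2P: tangent at (7, 22): λ = (3·7² + 16)/(2·22) ≡ 18/15. 15⁻¹ ≡ 2 (mod 29), so λ ≡ 18·2 ≡ 7.
  x = λ² - 7 - 7 = 49 - 14 ≡ 6; y = λ·(7 - 6) - 22 ≡ 14. → (6, 14)
3P: (6, 14) + (7, 22). λ = (22 - 14)/(7 - 6) ≡ 8/1 mod 29. 1⁻¹ ≡ 1 (mod 29), so λ ≡ 8.
  x = λ² - 6 - 7 = 64 - 13 ≡ 22; y = λ·(6 - 22) - 14 ≡ 3. → (22, 3)
4P: (22, 3) + (7, 22). λ = (22 - 3)/(7 - 22) ≡ 19/14 mod 29. 14⁻¹ ≡ 27 (mod 29), so λ ≡ 20.
  x = λ² - 22 - 7 = 400 - 29 ≡ 23; y = λ·(22 - 23) - 3 ≡ 6. → (23, 6)
5P: (23, 6) + (7, 22). λ = (22 - 6)/(7 - 23) ≡ 16/13 mod 29. 13⁻¹ ≡ 9 (mod 29) since 13·9 = 117 ≡ 1, so λ ≡ 28.
  x = λ² - 23 - 7 = 784 - 30 ≡ 0; y = λ·(23 - 0) - 6 ≡ 0. → (0, 0)
6P: (0, 0) + (7, 22). λ = (22 - 0)/(7 - 0) ≡ 22/7 mod 29. 7⁻¹ ≡ 25 (mod 29) since 7·25 = 175 ≡ 1, so λ ≡ 28.
  x = λ² - 0 - 7 = 784 - 7 ≡ 23; y = λ·(0 - 23) - 0 ≡ 23. → (23, 23)
7P: (23, 23) + (7, 22). λ = (22 - 23)/(7 - 23) ≡ 28/13 mod 29. 13⁻¹ ≡ 9 (mod 29) since 13·9 = 117 ≡ 1, so λ ≡ 20.
  x = λ² - 23 - 7 = 400 - 30 ≡ 22; y = λ·(23 - 22) - 23 ≡ 26. → (22, 26)
8P: (22, 26) + (7, 22). λ = (22 - 26)/(7 - 22) ≡ 25/14 mod 29. 14⁻¹ ≡ 27 (mod 29), so λ ≡ 8.
  x = λ² - 22 - 7 = 64 - 29 ≡ 6; y = λ·(22 - 6) - 26 ≡ 15. → (6, 15)
9P: (6, 15) + (7, 22). λ = (22 - 15)/(7 - 6) ≡ 7/1 mod 29. 1⁻¹ ≡ 1 (mod 29), so λ ≡ 7.
  x = λ² - 6 - 7 = 49 - 13 ≡ 7; y = λ·(6 - 7) - 15 ≡ 7. → (7, 7)
10P: (7, 7) + (7, 22): same x and y₁ ≡ -y₂, so the sum is 𝒪.
10P = 𝒪, so the order is 10.

10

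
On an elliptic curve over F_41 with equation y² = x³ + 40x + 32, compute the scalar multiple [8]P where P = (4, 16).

(6, 18)

Repeated addition: build up to 8P.
2P: tangent at (4, 16): λ = (3·4² + 40)/(2·16) ≡ 6/32. 32⁻¹ ≡ 9 (mod 41), so λ ≡ 6·9 ≡ 13.
  x = λ² - 4 - 4 = 169 - 8 ≡ 38; y = λ·(4 - 38) - 16 ≡ 34. → (38, 34)
3P: (38, 34) + (4, 16). λ = (16 - 34)/(4 - 38) ≡ 23/7 mod 41. 7⁻¹ ≡ 6 (mod 41) since 7·6 = 42 ≡ 1, so λ ≡ 15.
  x = λ² - 38 - 4 = 225 - 42 ≡ 19; y = λ·(38 - 19) - 34 ≡ 5. → (19, 5)
4P: (19, 5) + (4, 16). λ = (16 - 5)/(4 - 19) ≡ 11/26 mod 41. 26⁻¹ ≡ 30 (mod 41) since 26·30 = 780 ≡ 1, so λ ≡ 2.
  x = λ² - 19 - 4 = 4 - 23 ≡ 22; y = λ·(19 - 22) - 5 ≡ 30. → (22, 30)
5P: (22, 30) + (4, 16). λ = (16 - 30)/(4 - 22) ≡ 27/23 mod 41. 23⁻¹ ≡ 25 (mod 41), so λ ≡ 19.
  x = λ² - 22 - 4 = 361 - 26 ≡ 7; y = λ·(22 - 7) - 30 ≡ 9. → (7, 9)
6P: (7, 9) + (4, 16). λ = (16 - 9)/(4 - 7) ≡ 7/38 mod 41. 38⁻¹ ≡ 27 (mod 41), so λ ≡ 25.
  x = λ² - 7 - 4 = 625 - 11 ≡ 40; y = λ·(7 - 40) - 9 ≡ 27. → (40, 27)
7P: (40, 27) + (4, 16). λ = (16 - 27)/(4 - 40) ≡ 30/5 mod 41. 5⁻¹ ≡ 33 (mod 41), so λ ≡ 6.
  x = λ² - 40 - 4 = 36 - 44 ≡ 33; y = λ·(40 - 33) - 27 ≡ 15. → (33, 15)
8P: (33, 15) + (4, 16). λ = (16 - 15)/(4 - 33) ≡ 1/12 mod 41. 12⁻¹ ≡ 24 (mod 41) since 12·24 = 288 ≡ 1, so λ ≡ 24.
  x = λ² - 33 - 4 = 576 - 37 ≡ 6; y = λ·(33 - 6) - 15 ≡ 18. → (6, 18)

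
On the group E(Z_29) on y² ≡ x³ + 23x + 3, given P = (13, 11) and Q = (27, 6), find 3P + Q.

First 3P:
Repeated addition: build up to 3P.
2P: tangent at (13, 11): λ = (3·13² + 23)/(2·11) ≡ 8/22. 22⁻¹ ≡ 4 (mod 29), so λ ≡ 8·4 ≡ 3.
  x = λ² - 13 - 13 = 9 - 26 ≡ 12; y = λ·(13 - 12) - 11 ≡ 21. → (12, 21)
3P: (12, 21) + (13, 11). λ = (11 - 21)/(13 - 12) ≡ 19/1 mod 29. 1⁻¹ ≡ 1 (mod 29), so λ ≡ 19.
  x = λ² - 12 - 13 = 361 - 25 ≡ 17; y = λ·(12 - 17) - 21 ≡ 0. → (17, 0)
3P = (17, 0).
Finally 3P + Q:
(17, 0) + (27, 6). λ = (6 - 0)/(27 - 17) ≡ 6/10 mod 29. 10⁻¹ ≡ 3 (mod 29), so λ ≡ 18.
  x = λ² - 17 - 27 = 324 - 44 ≡ 19; y = λ·(17 - 19) - 0 ≡ 22. → (19, 22)

(19, 22)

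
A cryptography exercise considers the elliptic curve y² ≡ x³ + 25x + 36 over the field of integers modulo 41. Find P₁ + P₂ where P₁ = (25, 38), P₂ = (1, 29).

(25, 38) + (1, 29). λ = (29 - 38)/(1 - 25) ≡ 32/17 mod 41. 17⁻¹ ≡ 29 (mod 41) since 17·29 = 493 ≡ 1, so λ ≡ 26.
  x = λ² - 25 - 1 = 676 - 26 ≡ 35; y = λ·(25 - 35) - 38 ≡ 30. → (35, 30)

(35, 30)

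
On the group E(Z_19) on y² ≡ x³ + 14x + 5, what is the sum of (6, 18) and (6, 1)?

O

The two points share x = 6 and their y-coordinates satisfy 18 + 1 ≡ 0 (mod 19), so they are inverses. Their sum is O.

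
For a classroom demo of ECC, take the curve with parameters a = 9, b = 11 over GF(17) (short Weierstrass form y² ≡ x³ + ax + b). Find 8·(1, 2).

Write Q = (1, 2).
Double-and-add on 8 = (1000)₂. Start with Q = (1, 2) for the leading 1-bit.
double: tangent at (1, 2): λ = (3·1² + 9)/(2·2) ≡ 12/4. 4⁻¹ ≡ 13 (mod 17) since 4·13 = 52 ≡ 1, so λ ≡ 12·13 ≡ 3.
  x = λ² - 1 - 1 = 9 - 2 ≡ 7; y = λ·(1 - 7) - 2 ≡ 14. → (7, 14)
double: tangent at (7, 14): λ = (3·7² + 9)/(2·14) ≡ 3/11. 11⁻¹ ≡ 14 (mod 17), so λ ≡ 3·14 ≡ 8.
  x = λ² - 7 - 7 = 64 - 14 ≡ 16; y = λ·(7 - 16) - 14 ≡ 16. → (16, 16)
double: tangent at (16, 16): λ = (3·16² + 9)/(2·16) ≡ 12/15. 15⁻¹ ≡ 8 (mod 17), so λ ≡ 12·8 ≡ 11.
  x = λ² - 16 - 16 = 121 - 32 ≡ 4; y = λ·(16 - 4) - 16 ≡ 14. → (4, 14)

(4, 14)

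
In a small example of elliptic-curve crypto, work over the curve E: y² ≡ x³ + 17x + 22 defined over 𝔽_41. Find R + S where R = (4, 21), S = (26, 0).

(2, 33)

(4, 21) + (26, 0). λ = (0 - 21)/(26 - 4) ≡ 20/22 mod 41. 22⁻¹ ≡ 28 (mod 41), so λ ≡ 27.
  x = λ² - 4 - 26 = 729 - 30 ≡ 2; y = λ·(4 - 2) - 21 ≡ 33. → (2, 33)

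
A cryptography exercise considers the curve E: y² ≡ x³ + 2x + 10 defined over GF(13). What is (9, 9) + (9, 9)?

(4, 2)

tangent at (9, 9): λ = (3·9² + 2)/(2·9) ≡ 11/5. 5⁻¹ ≡ 8 (mod 13) since 5·8 = 40 ≡ 1, so λ ≡ 11·8 ≡ 10.
  x = λ² - 9 - 9 = 100 - 18 ≡ 4; y = λ·(9 - 4) - 9 ≡ 2. → (4, 2)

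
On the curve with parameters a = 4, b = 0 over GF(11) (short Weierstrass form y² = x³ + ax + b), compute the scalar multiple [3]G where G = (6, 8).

(2, 7)

Repeated addition: build up to 3G.
2G: tangent at (6, 8): λ = (3·6² + 4)/(2·8) ≡ 2/5. 5⁻¹ ≡ 9 (mod 11), so λ ≡ 2·9 ≡ 7.
  x = λ² - 6 - 6 = 49 - 12 ≡ 4; y = λ·(6 - 4) - 8 ≡ 6. → (4, 6)
3G: (4, 6) + (6, 8). λ = (8 - 6)/(6 - 4) ≡ 2/2 mod 11. 2⁻¹ ≡ 6 (mod 11), so λ ≡ 1.
  x = λ² - 4 - 6 = 1 - 10 ≡ 2; y = λ·(4 - 2) - 6 ≡ 7. → (2, 7)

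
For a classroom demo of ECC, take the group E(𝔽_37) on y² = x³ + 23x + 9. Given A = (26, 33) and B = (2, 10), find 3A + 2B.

(6, 20)

First 3A:
Repeated addition: build up to 3A.
2A: tangent at (26, 33): λ = (3·26² + 23)/(2·33) ≡ 16/29. 29⁻¹ ≡ 23 (mod 37), so λ ≡ 16·23 ≡ 35.
  x = λ² - 26 - 26 = 1225 - 52 ≡ 26; y = λ·(26 - 26) - 33 ≡ 4. → (26, 4)
3A: (26, 4) + (26, 33): same x and y₁ ≡ -y₂, so the sum is the point at infinity.
3A = the point at infinity.
Next 2B:
Repeated addition: build up to 2B.
2B: tangent at (2, 10): λ = (3·2² + 23)/(2·10) ≡ 35/20. 20⁻¹ ≡ 13 (mod 37), so λ ≡ 35·13 ≡ 11.
  x = λ² - 2 - 2 = 121 - 4 ≡ 6; y = λ·(2 - 6) - 10 ≡ 20. → (6, 20)
2B = (6, 20).
Finally 3A + 2B:
the point at infinity + (6, 20) = (6, 20) (identity).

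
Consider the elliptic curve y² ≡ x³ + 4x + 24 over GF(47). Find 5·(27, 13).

Write P = (27, 13).
Repeated addition: build up to 5P.
2P: tangent at (27, 13): λ = (3·27² + 4)/(2·13) ≡ 29/26. 26⁻¹ ≡ 38 (mod 47), so λ ≡ 29·38 ≡ 21.
  x = λ² - 27 - 27 = 441 - 54 ≡ 11; y = λ·(27 - 11) - 13 ≡ 41. → (11, 41)
3P: (11, 41) + (27, 13). λ = (13 - 41)/(27 - 11) ≡ 19/16 mod 47. 16⁻¹ ≡ 3 (mod 47) since 16·3 = 48 ≡ 1, so λ ≡ 10.
  x = λ² - 11 - 27 = 100 - 38 ≡ 15; y = λ·(11 - 15) - 41 ≡ 13. → (15, 13)
4P: (15, 13) + (27, 13). λ = (13 - 13)/(27 - 15) ≡ 0/12 mod 47. 12⁻¹ ≡ 4 (mod 47) since 12·4 = 48 ≡ 1, so λ ≡ 0.
  x = λ² - 15 - 27 = 0 - 42 ≡ 5; y = λ·(15 - 5) - 13 ≡ 34. → (5, 34)
5P: (5, 34) + (27, 13). λ = (13 - 34)/(27 - 5) ≡ 26/22 mod 47. 22⁻¹ ≡ 15 (mod 47) since 22·15 = 330 ≡ 1, so λ ≡ 14.
  x = λ² - 5 - 27 = 196 - 32 ≡ 23; y = λ·(5 - 23) - 34 ≡ 43. → (23, 43)

(23, 43)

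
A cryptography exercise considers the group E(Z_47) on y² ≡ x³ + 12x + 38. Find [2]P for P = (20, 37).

(19, 34)

tangent at (20, 37): λ = (3·20² + 12)/(2·37) ≡ 37/27. 27⁻¹ ≡ 7 (mod 47), so λ ≡ 37·7 ≡ 24.
  x = λ² - 20 - 20 = 576 - 40 ≡ 19; y = λ·(20 - 19) - 37 ≡ 34. → (19, 34)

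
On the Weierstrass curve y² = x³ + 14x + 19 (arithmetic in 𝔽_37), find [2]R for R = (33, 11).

tangent at (33, 11): λ = (3·33² + 14)/(2·11) ≡ 25/22. 22⁻¹ ≡ 32 (mod 37), so λ ≡ 25·32 ≡ 23.
  x = λ² - 33 - 33 = 529 - 66 ≡ 19; y = λ·(33 - 19) - 11 ≡ 15. → (19, 15)

(19, 15)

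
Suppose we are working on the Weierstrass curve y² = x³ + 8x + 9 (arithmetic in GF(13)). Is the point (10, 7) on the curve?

yes

y² = 7² ≡ 10; x³ + 8x + 9 = 1089 ≡ 10 (mod 13). 10 = 10.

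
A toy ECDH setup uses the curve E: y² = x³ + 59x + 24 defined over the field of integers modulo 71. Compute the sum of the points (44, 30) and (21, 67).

(44, 30) + (21, 67). λ = (67 - 30)/(21 - 44) ≡ 37/48 mod 71. 48⁻¹ ≡ 37 (mod 71) since 48·37 = 1776 ≡ 1, so λ ≡ 20.
  x = λ² - 44 - 21 = 400 - 65 ≡ 51; y = λ·(44 - 51) - 30 ≡ 43. → (51, 43)

(51, 43)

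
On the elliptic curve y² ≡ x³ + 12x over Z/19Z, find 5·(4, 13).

(11, 0)

Write G = (4, 13).
Repeated addition: build up to 5G.
2G: tangent at (4, 13): λ = (3·4² + 12)/(2·13) ≡ 3/7. 7⁻¹ ≡ 11 (mod 19) since 7·11 = 77 ≡ 1, so λ ≡ 3·11 ≡ 14.
  x = λ² - 4 - 4 = 196 - 8 ≡ 17; y = λ·(4 - 17) - 13 ≡ 14. → (17, 14)
3G: (17, 14) + (4, 13). λ = (13 - 14)/(4 - 17) ≡ 18/6 mod 19. 6⁻¹ ≡ 16 (mod 19) since 6·16 = 96 ≡ 1, so λ ≡ 3.
  x = λ² - 17 - 4 = 9 - 21 ≡ 7; y = λ·(17 - 7) - 14 ≡ 16. → (7, 16)
4G: (7, 16) + (4, 13). λ = (13 - 16)/(4 - 7) ≡ 16/16 mod 19. 16⁻¹ ≡ 6 (mod 19), so λ ≡ 1.
  x = λ² - 7 - 4 = 1 - 11 ≡ 9; y = λ·(7 - 9) - 16 ≡ 1. → (9, 1)
5G: (9, 1) + (4, 13). λ = (13 - 1)/(4 - 9) ≡ 12/14 mod 19. 14⁻¹ ≡ 15 (mod 19), so λ ≡ 9.
  x = λ² - 9 - 4 = 81 - 13 ≡ 11; y = λ·(9 - 11) - 1 ≡ 0. → (11, 0)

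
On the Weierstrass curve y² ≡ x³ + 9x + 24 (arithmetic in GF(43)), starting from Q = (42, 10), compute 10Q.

Double-and-add on 10 = (1010)₂. Start with Q = (42, 10) for the leading 1-bit.
double: tangent at (42, 10): λ = (3·42² + 9)/(2·10) ≡ 12/20. 20⁻¹ ≡ 28 (mod 43) since 20·28 = 560 ≡ 1, so λ ≡ 12·28 ≡ 35.
  x = λ² - 42 - 42 = 1225 - 84 ≡ 23; y = λ·(42 - 23) - 10 ≡ 10. → (23, 10)
double: tangent at (23, 10): λ = (3·23² + 9)/(2·10) ≡ 5/20. 20⁻¹ ≡ 28 (mod 43) since 20·28 = 560 ≡ 1, so λ ≡ 5·28 ≡ 11.
  x = λ² - 23 - 23 = 121 - 46 ≡ 32; y = λ·(23 - 32) - 10 ≡ 20. → (32, 20)
add Q: (32, 20) + (42, 10). λ = (10 - 20)/(42 - 32) ≡ 33/10 mod 43. 10⁻¹ ≡ 13 (mod 43), so λ ≡ 42.
  x = λ² - 32 - 42 = 1764 - 74 ≡ 13; y = λ·(32 - 13) - 20 ≡ 4. → (13, 4)
double: tangent at (13, 4): λ = (3·13² + 9)/(2·4) ≡ 0/8. 8⁻¹ ≡ 27 (mod 43) since 8·27 = 216 ≡ 1, so λ ≡ 0·27 ≡ 0.
  x = λ² - 13 - 13 = 0 - 26 ≡ 17; y = λ·(13 - 17) - 4 ≡ 39. → (17, 39)

(17, 39)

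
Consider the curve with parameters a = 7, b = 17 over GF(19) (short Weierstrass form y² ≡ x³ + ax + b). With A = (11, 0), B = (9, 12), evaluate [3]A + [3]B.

(15, 18)

First 3A:
Repeated addition: build up to 3A.
2A: (11, 0) + (11, 0): same x and y₁ ≡ -y₂, so the sum is the point at infinity.
3A: the point at infinity + (11, 0) = (11, 0) (identity).
3A = (11, 0).
Next 3B:
Repeated addition: build up to 3B.
2B: tangent at (9, 12): λ = (3·9² + 7)/(2·12) ≡ 3/5. 5⁻¹ ≡ 4 (mod 19) since 5·4 = 20 ≡ 1, so λ ≡ 3·4 ≡ 12.
  x = λ² - 9 - 9 = 144 - 18 ≡ 12; y = λ·(9 - 12) - 12 ≡ 9. → (12, 9)
3B: (12, 9) + (9, 12). λ = (12 - 9)/(9 - 12) ≡ 3/16 mod 19. 16⁻¹ ≡ 6 (mod 19) since 16·6 = 96 ≡ 1, so λ ≡ 18.
  x = λ² - 12 - 9 = 324 - 21 ≡ 18; y = λ·(12 - 18) - 9 ≡ 16. → (18, 16)
3B = (18, 16).
Finally 3A + 3B:
(11, 0) + (18, 16). λ = (16 - 0)/(18 - 11) ≡ 16/7 mod 19. 7⁻¹ ≡ 11 (mod 19), so λ ≡ 5.
  x = λ² - 11 - 18 = 25 - 29 ≡ 15; y = λ·(11 - 15) - 0 ≡ 18. → (15, 18)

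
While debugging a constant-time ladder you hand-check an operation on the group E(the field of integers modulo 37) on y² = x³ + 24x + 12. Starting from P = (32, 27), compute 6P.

Repeated addition: build up to 6P.
2P: tangent at (32, 27): λ = (3·32² + 24)/(2·27) ≡ 25/17. 17⁻¹ ≡ 24 (mod 37), so λ ≡ 25·24 ≡ 8.
  x = λ² - 32 - 32 = 64 - 64 ≡ 0; y = λ·(32 - 0) - 27 ≡ 7. → (0, 7)
3P: (0, 7) + (32, 27). λ = (27 - 7)/(32 - 0) ≡ 20/32 mod 37. 32⁻¹ ≡ 22 (mod 37) since 32·22 = 704 ≡ 1, so λ ≡ 33.
  x = λ² - 0 - 32 = 1089 - 32 ≡ 21; y = λ·(0 - 21) - 7 ≡ 3. → (21, 3)
4P: (21, 3) + (32, 27). λ = (27 - 3)/(32 - 21) ≡ 24/11 mod 37. 11⁻¹ ≡ 27 (mod 37), so λ ≡ 19.
  x = λ² - 21 - 32 = 361 - 53 ≡ 12; y = λ·(21 - 12) - 3 ≡ 20. → (12, 20)
5P: (12, 20) + (32, 27). λ = (27 - 20)/(32 - 12) ≡ 7/20 mod 37. 20⁻¹ ≡ 13 (mod 37), so λ ≡ 17.
  x = λ² - 12 - 32 = 289 - 44 ≡ 23; y = λ·(12 - 23) - 20 ≡ 15. → (23, 15)
6P: (23, 15) + (32, 27). λ = (27 - 15)/(32 - 23) ≡ 12/9 mod 37. 9⁻¹ ≡ 33 (mod 37) since 9·33 = 297 ≡ 1, so λ ≡ 26.
  x = λ² - 23 - 32 = 676 - 55 ≡ 29; y = λ·(23 - 29) - 15 ≡ 14. → (29, 14)

(29, 14)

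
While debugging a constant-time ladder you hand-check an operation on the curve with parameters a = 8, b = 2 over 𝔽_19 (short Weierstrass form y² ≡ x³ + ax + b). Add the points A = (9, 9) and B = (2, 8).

(9, 9) + (2, 8). λ = (8 - 9)/(2 - 9) ≡ 18/12 mod 19. 12⁻¹ ≡ 8 (mod 19), so λ ≡ 11.
  x = λ² - 9 - 2 = 121 - 11 ≡ 15; y = λ·(9 - 15) - 9 ≡ 1. → (15, 1)

(15, 1)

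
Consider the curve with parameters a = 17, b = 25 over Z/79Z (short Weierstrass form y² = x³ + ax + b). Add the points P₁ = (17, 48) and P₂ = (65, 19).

(7, 48)

(17, 48) + (65, 19). λ = (19 - 48)/(65 - 17) ≡ 50/48 mod 79. 48⁻¹ ≡ 28 (mod 79), so λ ≡ 57.
  x = λ² - 17 - 65 = 3249 - 82 ≡ 7; y = λ·(17 - 7) - 48 ≡ 48. → (7, 48)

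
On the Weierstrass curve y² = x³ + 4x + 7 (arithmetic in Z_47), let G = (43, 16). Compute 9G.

Double-and-add on 9 = (1001)₂. Start with G = (43, 16) for the leading 1-bit.
double: tangent at (43, 16): λ = (3·43² + 4)/(2·16) ≡ 5/32. 32⁻¹ ≡ 25 (mod 47), so λ ≡ 5·25 ≡ 31.
  x = λ² - 43 - 43 = 961 - 86 ≡ 29; y = λ·(43 - 29) - 16 ≡ 42. → (29, 42)
double: tangent at (29, 42): λ = (3·29² + 4)/(2·42) ≡ 36/37. 37⁻¹ ≡ 14 (mod 47), so λ ≡ 36·14 ≡ 34.
  x = λ² - 29 - 29 = 1156 - 58 ≡ 17; y = λ·(29 - 17) - 42 ≡ 37. → (17, 37)
double: tangent at (17, 37): λ = (3·17² + 4)/(2·37) ≡ 25/27. 27⁻¹ ≡ 7 (mod 47) since 27·7 = 189 ≡ 1, so λ ≡ 25·7 ≡ 34.
  x = λ² - 17 - 17 = 1156 - 34 ≡ 41; y = λ·(17 - 41) - 37 ≡ 40. → (41, 40)
add G: (41, 40) + (43, 16). λ = (16 - 40)/(43 - 41) ≡ 23/2 mod 47. 2⁻¹ ≡ 24 (mod 47) since 2·24 = 48 ≡ 1, so λ ≡ 35.
  x = λ² - 41 - 43 = 1225 - 84 ≡ 13; y = λ·(41 - 13) - 40 ≡ 0. → (13, 0)

(13, 0)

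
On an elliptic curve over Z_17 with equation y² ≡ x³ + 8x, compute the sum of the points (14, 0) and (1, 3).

(10, 3)

(14, 0) + (1, 3). λ = (3 - 0)/(1 - 14) ≡ 3/4 mod 17. 4⁻¹ ≡ 13 (mod 17), so λ ≡ 5.
  x = λ² - 14 - 1 = 25 - 15 ≡ 10; y = λ·(14 - 10) - 0 ≡ 3. → (10, 3)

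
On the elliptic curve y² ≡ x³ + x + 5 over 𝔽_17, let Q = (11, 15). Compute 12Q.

Repeated addition: build up to 12Q.
2Q: tangent at (11, 15): λ = (3·11² + 1)/(2·15) ≡ 7/13. 13⁻¹ ≡ 4 (mod 17) since 13·4 = 52 ≡ 1, so λ ≡ 7·4 ≡ 11.
  x = λ² - 11 - 11 = 121 - 22 ≡ 14; y = λ·(11 - 14) - 15 ≡ 3. → (14, 3)
3Q: (14, 3) + (11, 15). λ = (15 - 3)/(11 - 14) ≡ 12/14 mod 17. 14⁻¹ ≡ 11 (mod 17) since 14·11 = 154 ≡ 1, so λ ≡ 13.
  x = λ² - 14 - 11 = 169 - 25 ≡ 8; y = λ·(14 - 8) - 3 ≡ 7. → (8, 7)
4Q: (8, 7) + (11, 15). λ = (15 - 7)/(11 - 8) ≡ 8/3 mod 17. 3⁻¹ ≡ 6 (mod 17), so λ ≡ 14.
  x = λ² - 8 - 11 = 196 - 19 ≡ 7; y = λ·(8 - 7) - 7 ≡ 7. → (7, 7)
5Q: (7, 7) + (11, 15). λ = (15 - 7)/(11 - 7) ≡ 8/4 mod 17. 4⁻¹ ≡ 13 (mod 17), so λ ≡ 2.
  x = λ² - 7 - 11 = 4 - 18 ≡ 3; y = λ·(7 - 3) - 7 ≡ 1. → (3, 1)
6Q: (3, 1) + (11, 15). λ = (15 - 1)/(11 - 3) ≡ 14/8 mod 17. 8⁻¹ ≡ 15 (mod 17), so λ ≡ 6.
  x = λ² - 3 - 11 = 36 - 14 ≡ 5; y = λ·(3 - 5) - 1 ≡ 4. → (5, 4)
7Q: (5, 4) + (11, 15). λ = (15 - 4)/(11 - 5) ≡ 11/6 mod 17. 6⁻¹ ≡ 3 (mod 17), so λ ≡ 16.
  x = λ² - 5 - 11 = 256 - 16 ≡ 2; y = λ·(5 - 2) - 4 ≡ 10. → (2, 10)
8Q: (2, 10) + (11, 15). λ = (15 - 10)/(11 - 2) ≡ 5/9 mod 17. 9⁻¹ ≡ 2 (mod 17), so λ ≡ 10.
  x = λ² - 2 - 11 = 100 - 13 ≡ 2; y = λ·(2 - 2) - 10 ≡ 7. → (2, 7)
9Q: (2, 7) + (11, 15). λ = (15 - 7)/(11 - 2) ≡ 8/9 mod 17. 9⁻¹ ≡ 2 (mod 17) since 9·2 = 18 ≡ 1, so λ ≡ 16.
  x = λ² - 2 - 11 = 256 - 13 ≡ 5; y = λ·(2 - 5) - 7 ≡ 13. → (5, 13)
10Q: (5, 13) + (11, 15). λ = (15 - 13)/(11 - 5) ≡ 2/6 mod 17. 6⁻¹ ≡ 3 (mod 17), so λ ≡ 6.
  x = λ² - 5 - 11 = 36 - 16 ≡ 3; y = λ·(5 - 3) - 13 ≡ 16. → (3, 16)
11Q: (3, 16) + (11, 15). λ = (15 - 16)/(11 - 3) ≡ 16/8 mod 17. 8⁻¹ ≡ 15 (mod 17) since 8·15 = 120 ≡ 1, so λ ≡ 2.
  x = λ² - 3 - 11 = 4 - 14 ≡ 7; y = λ·(3 - 7) - 16 ≡ 10. → (7, 10)
12Q: (7, 10) + (11, 15). λ = (15 - 10)/(11 - 7) ≡ 5/4 mod 17. 4⁻¹ ≡ 13 (mod 17) since 4·13 = 52 ≡ 1, so λ ≡ 14.
  x = λ² - 7 - 11 = 196 - 18 ≡ 8; y = λ·(7 - 8) - 10 ≡ 10. → (8, 10)

(8, 10)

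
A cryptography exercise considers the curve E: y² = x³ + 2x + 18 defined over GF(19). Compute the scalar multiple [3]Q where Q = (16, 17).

(14, 15)

Repeated addition: build up to 3Q.
2Q: tangent at (16, 17): λ = (3·16² + 2)/(2·17) ≡ 10/15. 15⁻¹ ≡ 14 (mod 19), so λ ≡ 10·14 ≡ 7.
  x = λ² - 16 - 16 = 49 - 32 ≡ 17; y = λ·(16 - 17) - 17 ≡ 14. → (17, 14)
3Q: (17, 14) + (16, 17). λ = (17 - 14)/(16 - 17) ≡ 3/18 mod 19. 18⁻¹ ≡ 18 (mod 19), so λ ≡ 16.
  x = λ² - 17 - 16 = 256 - 33 ≡ 14; y = λ·(17 - 14) - 14 ≡ 15. → (14, 15)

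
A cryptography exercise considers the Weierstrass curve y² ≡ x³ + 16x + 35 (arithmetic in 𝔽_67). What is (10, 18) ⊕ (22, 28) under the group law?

(45, 31)

(10, 18) + (22, 28). λ = (28 - 18)/(22 - 10) ≡ 10/12 mod 67. 12⁻¹ ≡ 28 (mod 67) since 12·28 = 336 ≡ 1, so λ ≡ 12.
  x = λ² - 10 - 22 = 144 - 32 ≡ 45; y = λ·(10 - 45) - 18 ≡ 31. → (45, 31)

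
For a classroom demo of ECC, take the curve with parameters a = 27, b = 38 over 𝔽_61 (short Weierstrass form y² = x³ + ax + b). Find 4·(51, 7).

(22, 42)

Write Q = (51, 7).
Repeated addition: build up to 4Q.
2Q: tangent at (51, 7): λ = (3·51² + 27)/(2·7) ≡ 22/14. 14⁻¹ ≡ 48 (mod 61), so λ ≡ 22·48 ≡ 19.
  x = λ² - 51 - 51 = 361 - 102 ≡ 15; y = λ·(51 - 15) - 7 ≡ 6. → (15, 6)
3Q: (15, 6) + (51, 7). λ = (7 - 6)/(51 - 15) ≡ 1/36 mod 61. 36⁻¹ ≡ 39 (mod 61), so λ ≡ 39.
  x = λ² - 15 - 51 = 1521 - 66 ≡ 52; y = λ·(15 - 52) - 6 ≡ 15. → (52, 15)
4Q: (52, 15) + (51, 7). λ = (7 - 15)/(51 - 52) ≡ 53/60 mod 61. 60⁻¹ ≡ 60 (mod 61) since 60·60 = 3600 ≡ 1, so λ ≡ 8.
  x = λ² - 52 - 51 = 64 - 103 ≡ 22; y = λ·(52 - 22) - 15 ≡ 42. → (22, 42)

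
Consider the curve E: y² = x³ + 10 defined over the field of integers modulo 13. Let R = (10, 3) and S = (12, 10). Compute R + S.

(10, 3) + (12, 10). λ = (10 - 3)/(12 - 10) ≡ 7/2 mod 13. 2⁻¹ ≡ 7 (mod 13) since 2·7 = 14 ≡ 1, so λ ≡ 10.
  x = λ² - 10 - 12 = 100 - 22 ≡ 0; y = λ·(10 - 0) - 3 ≡ 6. → (0, 6)

(0, 6)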